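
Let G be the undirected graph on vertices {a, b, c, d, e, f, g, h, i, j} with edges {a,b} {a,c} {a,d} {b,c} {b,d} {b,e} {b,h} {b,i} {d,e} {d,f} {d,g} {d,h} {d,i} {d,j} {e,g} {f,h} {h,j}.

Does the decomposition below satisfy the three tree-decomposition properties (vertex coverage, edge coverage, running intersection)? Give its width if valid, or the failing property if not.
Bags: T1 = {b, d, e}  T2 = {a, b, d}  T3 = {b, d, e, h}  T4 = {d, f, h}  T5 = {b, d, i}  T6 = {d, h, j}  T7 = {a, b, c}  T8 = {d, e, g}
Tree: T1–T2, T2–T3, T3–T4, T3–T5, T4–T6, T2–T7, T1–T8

A tree decomposition must satisfy three properties: every vertex lies in some bag; for every edge, both endpoints lie together in some bag; and for every vertex, the bags containing it form a connected subtree. Here bags containing vertex e are not connected in the tree, so the decomposition is invalid.

No — bags containing vertex e are not connected in the tree.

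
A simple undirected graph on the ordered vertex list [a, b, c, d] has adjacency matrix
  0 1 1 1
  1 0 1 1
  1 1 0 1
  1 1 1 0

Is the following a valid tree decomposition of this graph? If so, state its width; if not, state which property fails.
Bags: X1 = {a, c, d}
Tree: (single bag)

No — vertex b appears in no bag.

A tree decomposition must satisfy three properties: every vertex lies in some bag; for every edge, both endpoints lie together in some bag; and for every vertex, the bags containing it form a connected subtree. Here vertex b appears in no bag, so the decomposition is invalid.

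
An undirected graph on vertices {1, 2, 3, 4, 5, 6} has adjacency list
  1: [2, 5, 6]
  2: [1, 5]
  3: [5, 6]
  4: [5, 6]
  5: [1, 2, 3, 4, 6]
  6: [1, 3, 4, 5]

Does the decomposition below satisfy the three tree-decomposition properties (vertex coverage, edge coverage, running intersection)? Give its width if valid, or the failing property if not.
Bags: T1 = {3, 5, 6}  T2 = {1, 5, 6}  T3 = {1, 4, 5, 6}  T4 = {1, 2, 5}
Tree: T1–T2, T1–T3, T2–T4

No — bags containing vertex 1 are not connected in the tree.

A tree decomposition must satisfy three properties: every vertex lies in some bag; for every edge, both endpoints lie together in some bag; and for every vertex, the bags containing it form a connected subtree. Here bags containing vertex 1 are not connected in the tree, so the decomposition is invalid.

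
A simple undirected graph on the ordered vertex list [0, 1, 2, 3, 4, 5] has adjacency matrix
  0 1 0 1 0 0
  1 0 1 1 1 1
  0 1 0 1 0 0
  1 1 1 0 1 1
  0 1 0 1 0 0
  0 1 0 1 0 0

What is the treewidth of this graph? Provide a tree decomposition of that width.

Each bag holds 3 vertices, so the decomposition has width 2, which upper-bounds the treewidth. Conversely, {0, 1, 3} is a clique of size 3, and the vertices of any clique must share a bag in every tree decomposition; so some bag has ≥ 3 vertices and tw(G) ≥ 2. The upper and lower bounds meet at 2, so that is the treewidth.

Treewidth 2.
One such decomposition:
Bags: B1 = {1, 3, 4}  B2 = {0, 1, 3}  B3 = {1, 2, 3}  B4 = {1, 3, 5}
Tree: B1–B2, B2–B3, B2–B4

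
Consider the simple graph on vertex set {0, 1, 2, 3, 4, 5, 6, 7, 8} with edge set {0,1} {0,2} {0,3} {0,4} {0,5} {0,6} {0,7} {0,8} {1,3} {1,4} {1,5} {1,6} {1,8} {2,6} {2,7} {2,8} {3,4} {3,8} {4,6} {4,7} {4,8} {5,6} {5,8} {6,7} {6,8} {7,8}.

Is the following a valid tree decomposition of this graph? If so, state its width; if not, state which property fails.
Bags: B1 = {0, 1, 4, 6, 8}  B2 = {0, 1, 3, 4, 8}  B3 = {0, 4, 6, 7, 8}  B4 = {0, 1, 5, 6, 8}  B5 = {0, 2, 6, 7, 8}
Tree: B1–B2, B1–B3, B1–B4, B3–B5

Vertex coverage: the bags together contain {0, 1, 2, 3, 4, 5, 6, 7, 8}, the full vertex set. Edge coverage: each edge of G has both endpoints in at least one bag. Running intersection: for every vertex, the bags containing it form a connected subtree. All three properties hold, so this is a valid tree decomposition of width max|bag| − 1 = 4, and hence tw(G) ≤ 4.

Yes; width 4.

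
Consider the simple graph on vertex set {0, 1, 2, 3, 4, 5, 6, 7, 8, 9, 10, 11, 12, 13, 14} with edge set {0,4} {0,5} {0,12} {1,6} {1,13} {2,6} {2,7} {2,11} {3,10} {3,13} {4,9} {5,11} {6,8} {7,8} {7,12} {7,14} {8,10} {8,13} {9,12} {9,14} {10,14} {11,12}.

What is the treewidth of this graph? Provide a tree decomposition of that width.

The largest bag has 4 vertices, giving width 3; this decomposition certifies tw(G) ≤ 3. For the lower bound: the 4 vertex sets {1,3,13}, {10}, {8}, {2,6,7,14} are disjoint, each induces a connected subgraph, and every pair is joined by at least one edge of G. Contracting each set to a single vertex therefore yields K_{4} as a minor, and since treewidth is minor-monotone, tw(G) ≥ tw(K_{4}) = 3. Therefore the treewidth is 3.

Treewidth 3.
Bags: B1 = {1, 3, 10, 13}  B2 = {1, 8, 10, 13}  B3 = {1, 6, 8, 10}  B4 = {6, 8, 10, 14}  B5 = {6, 7, 8, 14}  B6 = {2, 6, 7, 14}  B7 = {2, 7, 9, 14}  B8 = {2, 7, 9, 12}  B9 = {2, 9, 11, 12}  B10 = {4, 9, 11, 12}  B11 = {0, 4, 11, 12}  B12 = {0, 4, 5, 11}
Tree: B1–B2, B2–B3, B3–B4, B4–B5, B5–B6, B6–B7, B7–B8, B8–B9, B9–B10, B10–B11, B11–B12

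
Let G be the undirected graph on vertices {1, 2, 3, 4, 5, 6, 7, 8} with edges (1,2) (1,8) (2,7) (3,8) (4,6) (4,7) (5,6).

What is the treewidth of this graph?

1

A width-1 tree decomposition is:
Bags: B1 = {5, 6}  B2 = {4, 6}  B3 = {4, 7}  B4 = {2, 7}  B5 = {1, 2}  B6 = {1, 8}  B7 = {3, 8}
Tree: B1–B2, B2–B3, B3–B4, B4–B5, B5–B6, B6–B7
Every bag has size at most 2, so the width is 2 − 1 = 1 and tw(G) ≤ 1. Any graph with an edge has treewidth ≥ 1, and G has the edge 5–6. The upper and lower bounds meet at 1, so that is the treewidth.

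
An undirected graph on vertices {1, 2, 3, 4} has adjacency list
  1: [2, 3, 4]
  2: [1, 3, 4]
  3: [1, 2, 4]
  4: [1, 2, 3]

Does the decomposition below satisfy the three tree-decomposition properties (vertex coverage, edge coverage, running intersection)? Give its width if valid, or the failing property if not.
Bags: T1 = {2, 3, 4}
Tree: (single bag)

No — vertex 1 appears in no bag.

A tree decomposition must satisfy three properties: every vertex lies in some bag; for every edge, both endpoints lie together in some bag; and for every vertex, the bags containing it form a connected subtree. Here vertex 1 appears in no bag, so the decomposition is invalid.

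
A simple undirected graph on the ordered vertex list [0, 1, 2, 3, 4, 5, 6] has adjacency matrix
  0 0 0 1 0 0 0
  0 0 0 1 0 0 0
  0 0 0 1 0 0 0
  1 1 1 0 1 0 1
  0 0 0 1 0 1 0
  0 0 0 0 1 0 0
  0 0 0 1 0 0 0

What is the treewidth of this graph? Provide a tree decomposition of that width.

Treewidth 1.
Bags: B1 = {3, 4}  B2 = {4, 5}  B3 = {2, 3}  B4 = {3, 6}  B5 = {0, 3}  B6 = {1, 3}
Tree: B1–B2, B1–B3, B1–B4, B4–B5, B4–B6

The largest bag has 2 vertices, giving width 1; this decomposition certifies tw(G) ≤ 1. Since G has at least one edge (e.g. 3–4), it is not an edgeless graph, so tw(G) ≥ 1. Therefore the treewidth is 1.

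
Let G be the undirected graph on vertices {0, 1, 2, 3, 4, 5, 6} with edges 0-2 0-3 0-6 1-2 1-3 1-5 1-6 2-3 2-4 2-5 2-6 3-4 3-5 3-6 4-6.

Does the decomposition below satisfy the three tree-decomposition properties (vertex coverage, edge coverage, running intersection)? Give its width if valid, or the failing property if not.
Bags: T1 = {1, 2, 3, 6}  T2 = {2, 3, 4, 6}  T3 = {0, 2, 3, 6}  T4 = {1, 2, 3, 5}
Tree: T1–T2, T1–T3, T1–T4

Yes; width 3.

Every vertex of G appears in some bag (union = {0, 1, 2, 3, 4, 5, 6}); every edge is covered by a bag; and for each vertex v the set of bags containing v is connected in the bag tree. The decomposition is therefore valid. The largest bag has 4 vertices, so the width is 3.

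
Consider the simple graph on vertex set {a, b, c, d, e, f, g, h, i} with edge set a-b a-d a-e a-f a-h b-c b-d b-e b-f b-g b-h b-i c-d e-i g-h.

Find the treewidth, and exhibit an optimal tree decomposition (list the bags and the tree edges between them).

The largest bag has 3 vertices, giving width 2; this decomposition certifies tw(G) ≤ 2. On the other hand G contains the 3-clique {b, g, h}. A clique must lie in a single bag of any decomposition, so no decomposition can have width below 2. The upper and lower bounds meet at 2, so that is the treewidth.

Treewidth 2.
One such decomposition:
Bags: B1 = {a, b, e}  B2 = {a, b, d}  B3 = {b, c, d}  B4 = {b, e, i}  B5 = {a, b, h}  B6 = {b, g, h}  B7 = {a, b, f}
Tree: B1–B2, B2–B3, B1–B4, B1–B5, B5–B6, B2–B7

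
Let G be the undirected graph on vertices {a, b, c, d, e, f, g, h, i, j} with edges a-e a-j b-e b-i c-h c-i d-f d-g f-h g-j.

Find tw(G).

A width-2 tree decomposition is:
Bags: B1 = {c, f, h}  B2 = {c, f, i}  B3 = {b, f, i}  B4 = {b, e, f}  B5 = {a, e, f}  B6 = {a, f, j}  B7 = {f, g, j}  B8 = {d, f, g}
Tree: B1–B2, B2–B3, B3–B4, B4–B5, B5–B6, B6–B7, B7–B8
Each bag holds 3 vertices, so the decomposition has width 2, which upper-bounds the treewidth. For the lower bound, G contains the cycle f–h–c–i–b–e–a–j–g–d–f, so G is not a forest; only forests have treewidth ≤ 1, hence tw(G) ≥ 2. Therefore the treewidth is 2.

2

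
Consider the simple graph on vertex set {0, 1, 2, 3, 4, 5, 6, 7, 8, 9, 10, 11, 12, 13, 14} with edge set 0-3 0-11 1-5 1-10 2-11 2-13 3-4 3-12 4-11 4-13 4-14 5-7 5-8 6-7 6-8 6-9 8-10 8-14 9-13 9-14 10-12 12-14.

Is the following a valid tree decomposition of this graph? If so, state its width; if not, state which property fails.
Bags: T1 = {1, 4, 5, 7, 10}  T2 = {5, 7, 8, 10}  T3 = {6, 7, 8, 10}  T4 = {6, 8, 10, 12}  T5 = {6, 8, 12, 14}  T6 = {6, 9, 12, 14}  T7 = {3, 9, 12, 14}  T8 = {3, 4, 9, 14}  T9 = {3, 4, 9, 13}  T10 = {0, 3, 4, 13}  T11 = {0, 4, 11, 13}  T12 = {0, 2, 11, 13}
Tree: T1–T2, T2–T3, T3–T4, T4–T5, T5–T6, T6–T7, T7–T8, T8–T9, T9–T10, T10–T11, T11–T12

No — bags containing vertex 4 are not connected in the tree.

A tree decomposition must satisfy three properties: every vertex lies in some bag; for every edge, both endpoints lie together in some bag; and for every vertex, the bags containing it form a connected subtree. Here bags containing vertex 4 are not connected in the tree, so the decomposition is invalid.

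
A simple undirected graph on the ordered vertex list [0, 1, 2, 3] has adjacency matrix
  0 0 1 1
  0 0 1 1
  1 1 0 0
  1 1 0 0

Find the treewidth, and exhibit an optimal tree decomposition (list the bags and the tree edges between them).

Every bag has size at most 3, so the width is 3 − 1 = 2 and tw(G) ≤ 2. For the lower bound, G contains the cycle 0–2–1–3–0, so G is not a forest; only forests have treewidth ≤ 1, hence tw(G) ≥ 2. Combining the bounds, tw(G) = 2.

Treewidth 2.
One optimal decomposition is:
Bags: B1 = {0, 1, 2}  B2 = {0, 1, 3}
Tree: B1–B2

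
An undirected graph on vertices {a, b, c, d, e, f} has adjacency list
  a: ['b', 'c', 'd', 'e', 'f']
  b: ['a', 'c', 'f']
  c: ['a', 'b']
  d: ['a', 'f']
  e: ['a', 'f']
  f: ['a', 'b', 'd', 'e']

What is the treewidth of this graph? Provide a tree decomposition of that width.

Treewidth 2.
One such decomposition:
Bags: B1 = {a, b, c}  B2 = {a, b, f}  B3 = {a, e, f}  B4 = {a, d, f}
Tree: B1–B2, B2–B3, B3–B4

The largest bag has 3 vertices, giving width 2; this decomposition certifies tw(G) ≤ 2. Conversely, {a, b, c} is a clique of size 3, and the vertices of any clique must share a bag in every tree decomposition; so some bag has ≥ 3 vertices and tw(G) ≥ 2. Hence tw(G) = 2 exactly.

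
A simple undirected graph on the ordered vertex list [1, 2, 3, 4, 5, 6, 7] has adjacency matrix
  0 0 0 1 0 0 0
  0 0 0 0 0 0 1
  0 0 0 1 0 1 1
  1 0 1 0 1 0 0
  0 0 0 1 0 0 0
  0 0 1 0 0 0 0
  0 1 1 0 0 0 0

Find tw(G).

1

A width-1 tree decomposition is:
Bags: B1 = {3, 4}  B2 = {3, 7}  B3 = {1, 4}  B4 = {4, 5}  B5 = {3, 6}  B6 = {2, 7}
Tree: B1–B2, B1–B3, B1–B4, B2–B5, B2–B6
Every bag has size at most 2, so the width is 2 − 1 = 1 and tw(G) ≤ 1. G has an edge, so its treewidth is at least 1. Therefore the treewidth is 1.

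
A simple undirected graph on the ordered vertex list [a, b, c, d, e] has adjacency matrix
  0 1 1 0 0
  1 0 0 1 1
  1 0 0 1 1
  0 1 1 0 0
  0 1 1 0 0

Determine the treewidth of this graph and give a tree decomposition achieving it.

Treewidth 2.
Bags: B1 = {b, c, d}  B2 = {b, c, e}  B3 = {a, b, c}
Tree: B1–B2, B2–B3

The largest bag has 3 vertices, giving width 2; this decomposition certifies tw(G) ≤ 2. The edges b–d–c–e–b form a cycle, so G is not a tree and its treewidth is at least 2. The upper and lower bounds meet at 2, so that is the treewidth.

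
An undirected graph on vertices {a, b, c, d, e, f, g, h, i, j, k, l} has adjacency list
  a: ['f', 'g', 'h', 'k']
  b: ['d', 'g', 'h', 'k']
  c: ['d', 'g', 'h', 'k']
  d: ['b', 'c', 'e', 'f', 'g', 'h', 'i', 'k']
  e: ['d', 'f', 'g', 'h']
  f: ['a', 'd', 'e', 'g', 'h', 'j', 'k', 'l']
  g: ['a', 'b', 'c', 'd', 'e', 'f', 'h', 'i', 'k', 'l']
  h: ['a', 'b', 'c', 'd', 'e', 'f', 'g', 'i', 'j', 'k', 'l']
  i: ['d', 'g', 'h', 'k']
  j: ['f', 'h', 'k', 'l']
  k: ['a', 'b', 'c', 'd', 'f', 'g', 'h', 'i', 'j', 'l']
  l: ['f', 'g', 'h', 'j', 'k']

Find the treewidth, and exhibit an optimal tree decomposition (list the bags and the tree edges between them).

Each bag holds 5 vertices, so the decomposition has width 4, which upper-bounds the treewidth. Conversely, {d, e, f, g, h} is a clique of size 5, and the vertices of any clique must share a bag in every tree decomposition; so some bag has ≥ 5 vertices and tw(G) ≥ 4. Hence tw(G) = 4 exactly.

Treewidth 4.
One such decomposition:
Bags: B1 = {d, f, g, h, k}  B2 = {a, f, g, h, k}  B3 = {f, g, h, k, l}  B4 = {b, d, g, h, k}  B5 = {c, d, g, h, k}  B6 = {f, h, j, k, l}  B7 = {d, g, h, i, k}  B8 = {d, e, f, g, h}
Tree: B1–B2, B1–B3, B1–B4, B4–B5, B3–B6, B4–B7, B1–B8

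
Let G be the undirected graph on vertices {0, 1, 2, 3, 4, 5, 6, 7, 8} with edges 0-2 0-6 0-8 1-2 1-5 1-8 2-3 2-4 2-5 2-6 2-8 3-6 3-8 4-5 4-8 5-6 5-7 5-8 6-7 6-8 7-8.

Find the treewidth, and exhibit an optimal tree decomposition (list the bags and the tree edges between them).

Each bag holds 4 vertices, so the decomposition has width 3, which upper-bounds the treewidth. Conversely, {0, 2, 6, 8} is a clique of size 4, and the vertices of any clique must share a bag in every tree decomposition; so some bag has ≥ 4 vertices and tw(G) ≥ 3. Therefore the treewidth is 3.

Treewidth 3.
Bags: B1 = {2, 4, 5, 8}  B2 = {2, 5, 6, 8}  B3 = {0, 2, 6, 8}  B4 = {2, 3, 6, 8}  B5 = {5, 6, 7, 8}  B6 = {1, 2, 5, 8}
Tree: B1–B2, B2–B3, B3–B4, B2–B5, B2–B6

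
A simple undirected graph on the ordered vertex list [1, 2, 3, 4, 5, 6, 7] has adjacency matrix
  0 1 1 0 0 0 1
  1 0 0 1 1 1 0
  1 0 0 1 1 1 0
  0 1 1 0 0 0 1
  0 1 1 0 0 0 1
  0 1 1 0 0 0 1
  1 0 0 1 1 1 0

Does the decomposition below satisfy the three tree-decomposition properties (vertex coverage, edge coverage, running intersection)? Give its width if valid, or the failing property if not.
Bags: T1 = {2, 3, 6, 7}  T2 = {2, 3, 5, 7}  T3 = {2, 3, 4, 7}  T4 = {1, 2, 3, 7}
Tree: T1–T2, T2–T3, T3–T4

Yes; width 3.

Every vertex of G appears in some bag (union = {1, 2, 3, 4, 5, 6, 7}); every edge is covered by a bag; and for each vertex v the set of bags containing v is connected in the bag tree. The decomposition is therefore valid. The largest bag has 4 vertices, so the width is 3.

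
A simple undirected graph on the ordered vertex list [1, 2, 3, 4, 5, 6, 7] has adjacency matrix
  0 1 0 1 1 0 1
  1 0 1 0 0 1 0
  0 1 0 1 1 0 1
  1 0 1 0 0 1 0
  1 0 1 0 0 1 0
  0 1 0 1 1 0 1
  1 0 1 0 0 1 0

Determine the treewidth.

A width-3 tree decomposition is:
Bags: B1 = {1, 3, 6, 7}  B2 = {1, 2, 3, 6}  B3 = {1, 3, 5, 6}  B4 = {1, 3, 4, 6}
Tree: B1–B2, B2–B3, B3–B4
The largest bag has 4 vertices, giving width 3; this decomposition certifies tw(G) ≤ 3. For the lower bound: the 4 vertex sets {6,7}, {2,3}, {1}, {5} are disjoint, each induces a connected subgraph, and every pair is joined by at least one edge of G. Contracting each set to a single vertex therefore yields K_{4} as a minor, and since treewidth is minor-monotone, tw(G) ≥ tw(K_{4}) = 3. Hence tw(G) = 3 exactly.

3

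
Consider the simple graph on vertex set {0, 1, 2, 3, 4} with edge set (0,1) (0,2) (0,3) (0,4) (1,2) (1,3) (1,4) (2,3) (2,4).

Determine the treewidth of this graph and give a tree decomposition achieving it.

Treewidth 3.
One optimal decomposition is:
Bags: B1 = {0, 1, 2, 4}  B2 = {0, 1, 2, 3}
Tree: B1–B2

Each bag holds 4 vertices, so the decomposition has width 3, which upper-bounds the treewidth. On the other hand G contains the 4-clique {0, 1, 2, 3}. A clique must lie in a single bag of any decomposition, so no decomposition can have width below 3. Therefore the treewidth is 3.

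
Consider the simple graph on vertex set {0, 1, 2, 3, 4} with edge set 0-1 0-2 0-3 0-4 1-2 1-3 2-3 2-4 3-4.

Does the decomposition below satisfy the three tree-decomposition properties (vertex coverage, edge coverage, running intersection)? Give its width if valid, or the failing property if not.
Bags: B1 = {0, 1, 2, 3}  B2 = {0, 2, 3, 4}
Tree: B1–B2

Yes; width 3.

Vertex coverage: the bags together contain {0, 1, 2, 3, 4}, the full vertex set. Edge coverage: each edge of G has both endpoints in at least one bag. Running intersection: for every vertex, the bags containing it form a connected subtree. All three properties hold, so this is a valid tree decomposition of width max|bag| − 1 = 3, and hence tw(G) ≤ 3.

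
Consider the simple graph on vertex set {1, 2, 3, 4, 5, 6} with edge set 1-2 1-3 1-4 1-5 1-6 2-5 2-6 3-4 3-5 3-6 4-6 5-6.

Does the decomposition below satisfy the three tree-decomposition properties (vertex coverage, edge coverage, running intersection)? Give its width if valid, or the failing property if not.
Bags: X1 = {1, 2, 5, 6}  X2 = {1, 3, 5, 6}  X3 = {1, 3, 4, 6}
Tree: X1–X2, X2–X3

Yes; width 3.

Every vertex of G appears in some bag (union = {1, 2, 3, 4, 5, 6}); every edge is covered by a bag; and for each vertex v the set of bags containing v is connected in the bag tree. The decomposition is therefore valid. The largest bag has 4 vertices, so the width is 3.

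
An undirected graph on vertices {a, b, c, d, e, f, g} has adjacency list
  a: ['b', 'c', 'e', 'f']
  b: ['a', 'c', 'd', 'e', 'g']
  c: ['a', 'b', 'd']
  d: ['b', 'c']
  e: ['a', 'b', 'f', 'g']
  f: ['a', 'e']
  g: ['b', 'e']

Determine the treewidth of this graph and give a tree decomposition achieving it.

Treewidth 2.
One optimal decomposition is:
Bags: B1 = {a, b, e}  B2 = {a, e, f}  B3 = {b, e, g}  B4 = {a, b, c}  B5 = {b, c, d}
Tree: B1–B2, B1–B3, B1–B4, B4–B5

Each bag holds 3 vertices, so the decomposition has width 2, which upper-bounds the treewidth. On the other hand G contains the 3-clique {a, e, f}. A clique must lie in a single bag of any decomposition, so no decomposition can have width below 2. Combining the bounds, tw(G) = 2.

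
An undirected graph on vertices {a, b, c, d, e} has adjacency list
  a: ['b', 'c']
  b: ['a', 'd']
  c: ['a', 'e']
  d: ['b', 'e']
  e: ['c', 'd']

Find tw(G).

2

A width-2 tree decomposition is:
Bags: B1 = {a, c, e}  B2 = {a, b, e}  B3 = {b, d, e}
Tree: B1–B2, B2–B3
Every bag has size at most 3, so the width is 3 − 1 = 2 and tw(G) ≤ 2. Since e–c–a–b–d–e is a cycle in G, G is not acyclic. Forests are exactly the graphs of treewidth ≤ 1, so tw(G) ≥ 2. The upper and lower bounds meet at 2, so that is the treewidth.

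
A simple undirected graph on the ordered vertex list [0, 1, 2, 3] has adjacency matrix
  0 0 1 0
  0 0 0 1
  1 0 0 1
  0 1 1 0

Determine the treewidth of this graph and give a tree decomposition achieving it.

Each bag holds 2 vertices, so the decomposition has width 1, which upper-bounds the treewidth. Any graph with an edge has treewidth ≥ 1, and G has the edge 1–3. The upper and lower bounds meet at 1, so that is the treewidth.

Treewidth 1.
One such decomposition:
Bags: B1 = {1, 3}  B2 = {2, 3}  B3 = {0, 2}
Tree: B1–B2, B2–B3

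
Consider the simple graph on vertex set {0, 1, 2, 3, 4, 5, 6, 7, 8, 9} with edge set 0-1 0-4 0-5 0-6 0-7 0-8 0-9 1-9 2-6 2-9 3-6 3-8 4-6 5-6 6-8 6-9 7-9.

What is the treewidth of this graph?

A width-2 tree decomposition is:
Bags: B1 = {0, 6, 8}  B2 = {0, 6, 9}  B3 = {0, 1, 9}  B4 = {2, 6, 9}  B5 = {0, 5, 6}  B6 = {0, 7, 9}  B7 = {3, 6, 8}  B8 = {0, 4, 6}
Tree: B1–B2, B2–B3, B2–B4, B2–B5, B2–B6, B1–B7, B1–B8
Every bag has size at most 3, so the width is 3 − 1 = 2 and tw(G) ≤ 2. For the lower bound, the 3 vertices {0, 1, 9} are pairwise adjacent, and any tree decomposition puts a clique entirely inside one bag — forcing width ≥ 2. Hence tw(G) = 2 exactly.

2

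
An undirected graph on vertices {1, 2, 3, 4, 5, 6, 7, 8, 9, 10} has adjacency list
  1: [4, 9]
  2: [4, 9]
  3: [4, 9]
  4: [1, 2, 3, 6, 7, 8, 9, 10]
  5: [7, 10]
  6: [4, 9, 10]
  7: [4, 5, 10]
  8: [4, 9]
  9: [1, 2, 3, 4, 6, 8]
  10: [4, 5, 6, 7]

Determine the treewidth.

2

A width-2 tree decomposition is:
Bags: B1 = {4, 6, 9}  B2 = {4, 6, 10}  B3 = {3, 4, 9}  B4 = {4, 7, 10}  B5 = {2, 4, 9}  B6 = {1, 4, 9}  B7 = {5, 7, 10}  B8 = {4, 8, 9}
Tree: B1–B2, B1–B3, B2–B4, B1–B5, B3–B6, B4–B7, B6–B8
Each bag holds 3 vertices, so the decomposition has width 2, which upper-bounds the treewidth. For the lower bound, the 3 vertices {1, 4, 9} are pairwise adjacent, and any tree decomposition puts a clique entirely inside one bag — forcing width ≥ 2. Combining the bounds, tw(G) = 2.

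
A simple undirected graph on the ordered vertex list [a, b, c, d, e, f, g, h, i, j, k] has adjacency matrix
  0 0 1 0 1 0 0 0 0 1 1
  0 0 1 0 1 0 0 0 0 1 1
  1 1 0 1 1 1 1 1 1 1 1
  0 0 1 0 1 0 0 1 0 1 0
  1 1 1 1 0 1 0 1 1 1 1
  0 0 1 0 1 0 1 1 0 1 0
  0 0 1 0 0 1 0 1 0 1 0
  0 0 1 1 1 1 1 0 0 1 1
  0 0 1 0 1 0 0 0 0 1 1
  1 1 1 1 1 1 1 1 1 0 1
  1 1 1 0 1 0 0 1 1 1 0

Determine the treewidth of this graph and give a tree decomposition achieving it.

Each bag holds 5 vertices, so the decomposition has width 4, which upper-bounds the treewidth. Conversely, {c, f, g, h, j} is a clique of size 5, and the vertices of any clique must share a bag in every tree decomposition; so some bag has ≥ 5 vertices and tw(G) ≥ 4. Hence tw(G) = 4 exactly.

Treewidth 4.
Bags: B1 = {c, e, f, h, j}  B2 = {c, f, g, h, j}  B3 = {c, e, h, j, k}  B4 = {a, c, e, j, k}  B5 = {c, d, e, h, j}  B6 = {b, c, e, j, k}  B7 = {c, e, i, j, k}
Tree: B1–B2, B1–B3, B3–B4, B3–B5, B3–B6, B6–B7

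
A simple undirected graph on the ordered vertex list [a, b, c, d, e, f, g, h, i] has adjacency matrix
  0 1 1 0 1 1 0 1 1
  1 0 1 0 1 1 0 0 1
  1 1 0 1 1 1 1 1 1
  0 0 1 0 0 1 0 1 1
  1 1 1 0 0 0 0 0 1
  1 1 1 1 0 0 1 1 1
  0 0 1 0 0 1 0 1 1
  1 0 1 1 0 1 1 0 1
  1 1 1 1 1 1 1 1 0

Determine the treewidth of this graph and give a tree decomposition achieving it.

Treewidth 4.
One such decomposition:
Bags: B1 = {a, c, f, h, i}  B2 = {c, f, g, h, i}  B3 = {a, b, c, f, i}  B4 = {a, b, c, e, i}  B5 = {c, d, f, h, i}
Tree: B1–B2, B1–B3, B3–B4, B2–B5

Each bag holds 5 vertices, so the decomposition has width 4, which upper-bounds the treewidth. For the lower bound, the 5 vertices {a, b, c, e, i} are pairwise adjacent, and any tree decomposition puts a clique entirely inside one bag — forcing width ≥ 4. Therefore the treewidth is 4.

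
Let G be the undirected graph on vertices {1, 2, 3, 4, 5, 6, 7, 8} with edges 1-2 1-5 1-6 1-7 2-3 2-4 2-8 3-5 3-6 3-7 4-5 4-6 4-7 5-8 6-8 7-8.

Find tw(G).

4

A width-4 tree decomposition is:
Bags: B1 = {1, 3, 4, 5, 8}  B2 = {1, 3, 4, 6, 8}  B3 = {1, 2, 3, 4, 8}  B4 = {1, 3, 4, 7, 8}
Tree: B1–B2, B2–B3, B3–B4
Every bag has size at most 5, so the width is 5 − 1 = 4 and tw(G) ≤ 4. For the lower bound: the 5 vertex sets {1,5}, {3,6}, {2,8}, {4}, {7} are disjoint, each induces a connected subgraph, and every pair is joined by at least one edge of G. Contracting each set to a single vertex therefore yields K_{5} as a minor, and since treewidth is minor-monotone, tw(G) ≥ tw(K_{5}) = 4. Combining the bounds, tw(G) = 4.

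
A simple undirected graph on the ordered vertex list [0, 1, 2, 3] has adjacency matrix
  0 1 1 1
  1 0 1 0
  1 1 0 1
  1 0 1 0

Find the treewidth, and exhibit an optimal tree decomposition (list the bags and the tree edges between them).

The largest bag has 3 vertices, giving width 2; this decomposition certifies tw(G) ≤ 2. On the other hand G contains the 3-clique {0, 1, 2}. A clique must lie in a single bag of any decomposition, so no decomposition can have width below 2. Therefore the treewidth is 2.

Treewidth 2.
One optimal decomposition is:
Bags: B1 = {0, 2, 3}  B2 = {0, 1, 2}
Tree: B1–B2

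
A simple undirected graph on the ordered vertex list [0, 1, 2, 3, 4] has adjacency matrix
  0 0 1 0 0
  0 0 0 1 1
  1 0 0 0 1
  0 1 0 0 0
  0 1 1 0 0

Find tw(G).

1

A width-1 tree decomposition is:
Bags: B1 = {2, 4}  B2 = {0, 2}  B3 = {1, 4}  B4 = {1, 3}
Tree: B1–B2, B1–B3, B3–B4
Every bag has size at most 2, so the width is 2 − 1 = 1 and tw(G) ≤ 1. G has an edge, so its treewidth is at least 1. Combining the bounds, tw(G) = 1.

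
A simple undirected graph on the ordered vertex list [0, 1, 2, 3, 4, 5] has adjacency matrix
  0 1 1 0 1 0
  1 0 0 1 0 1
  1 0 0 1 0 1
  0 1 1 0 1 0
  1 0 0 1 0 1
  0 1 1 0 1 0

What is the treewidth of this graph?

3

A width-3 tree decomposition is:
Bags: B1 = {1, 2, 3, 4}  B2 = {0, 1, 2, 4}  B3 = {1, 2, 4, 5}
Tree: B1–B2, B2–B3
Each bag holds 4 vertices, so the decomposition has width 3, which upper-bounds the treewidth. For the lower bound: the 4 vertex sets {2,3}, {0,4}, {1}, {5} are disjoint, each induces a connected subgraph, and every pair is joined by at least one edge of G. Contracting each set to a single vertex therefore yields K_{4} as a minor, and since treewidth is minor-monotone, tw(G) ≥ tw(K_{4}) = 3. Hence tw(G) = 3 exactly.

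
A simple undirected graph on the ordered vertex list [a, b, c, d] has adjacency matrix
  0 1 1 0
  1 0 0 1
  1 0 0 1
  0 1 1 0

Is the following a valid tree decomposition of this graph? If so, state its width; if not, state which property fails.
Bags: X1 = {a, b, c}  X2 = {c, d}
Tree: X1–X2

A tree decomposition must satisfy three properties: every vertex lies in some bag; for every edge, both endpoints lie together in some bag; and for every vertex, the bags containing it form a connected subtree. Here edge (b,d) lies in no bag, so the decomposition is invalid.

No — edge (b,d) lies in no bag.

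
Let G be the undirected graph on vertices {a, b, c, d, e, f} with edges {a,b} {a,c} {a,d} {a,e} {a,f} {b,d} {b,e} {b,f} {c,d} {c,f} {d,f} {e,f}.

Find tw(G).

3

A width-3 tree decomposition is:
Bags: B1 = {a, b, d, f}  B2 = {a, b, e, f}  B3 = {a, c, d, f}
Tree: B1–B2, B1–B3
Each bag holds 4 vertices, so the decomposition has width 3, which upper-bounds the treewidth. For the lower bound, the 4 vertices {a, c, d, f} are pairwise adjacent, and any tree decomposition puts a clique entirely inside one bag — forcing width ≥ 3. Therefore the treewidth is 3.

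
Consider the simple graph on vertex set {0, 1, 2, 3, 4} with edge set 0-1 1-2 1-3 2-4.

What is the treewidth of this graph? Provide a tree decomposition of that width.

Every bag has size at most 2, so the width is 2 − 1 = 1 and tw(G) ≤ 1. Any graph with an edge has treewidth ≥ 1, and G has the edge 0–1. The upper and lower bounds meet at 1, so that is the treewidth.

Treewidth 1.
Bags: B1 = {0, 1}  B2 = {1, 3}  B3 = {1, 2}  B4 = {2, 4}
Tree: B1–B2, B2–B3, B3–B4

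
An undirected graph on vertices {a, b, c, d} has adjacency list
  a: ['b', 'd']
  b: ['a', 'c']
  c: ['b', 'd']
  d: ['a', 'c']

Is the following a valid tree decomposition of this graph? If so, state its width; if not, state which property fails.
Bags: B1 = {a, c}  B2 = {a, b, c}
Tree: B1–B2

A tree decomposition must satisfy three properties: every vertex lies in some bag; for every edge, both endpoints lie together in some bag; and for every vertex, the bags containing it form a connected subtree. Here vertex d appears in no bag, so the decomposition is invalid.

No — vertex d appears in no bag.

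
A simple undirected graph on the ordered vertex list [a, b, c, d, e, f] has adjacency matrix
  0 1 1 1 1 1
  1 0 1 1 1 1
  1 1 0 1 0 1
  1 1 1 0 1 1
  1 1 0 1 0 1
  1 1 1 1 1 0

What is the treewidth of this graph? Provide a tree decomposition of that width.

Treewidth 4.
Bags: B1 = {a, b, d, e, f}  B2 = {a, b, c, d, f}
Tree: B1–B2

Every bag has size at most 5, so the width is 5 − 1 = 4 and tw(G) ≤ 4. For the lower bound, the 5 vertices {a, b, d, e, f} are pairwise adjacent, and any tree decomposition puts a clique entirely inside one bag — forcing width ≥ 4. Combining the bounds, tw(G) = 4.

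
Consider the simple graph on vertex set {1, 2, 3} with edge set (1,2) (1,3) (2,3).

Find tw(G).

2

A width-2 tree decomposition is:
Bags: B1 = {1, 2, 3}
Tree: (single bag)
A single bag containing all 3 vertices is trivially a valid decomposition of width 2. Conversely, {1, 2, 3} is a clique of size 3, and the vertices of any clique must share a bag in every tree decomposition; so some bag has ≥ 3 vertices and tw(G) ≥ 2. Therefore the treewidth is 2.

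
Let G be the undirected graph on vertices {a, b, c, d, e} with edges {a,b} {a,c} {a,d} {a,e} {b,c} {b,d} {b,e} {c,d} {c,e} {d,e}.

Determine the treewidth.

A width-4 tree decomposition is:
Bags: B1 = {a, b, c, d, e}
Tree: (single bag)
With just one bag of size 5, the width is 5 − 1 = 4, so tw(G) ≤ 4. Conversely, {a, b, c, d, e} is a clique of size 5, and the vertices of any clique must share a bag in every tree decomposition; so some bag has ≥ 5 vertices and tw(G) ≥ 4. Therefore the treewidth is 4.

4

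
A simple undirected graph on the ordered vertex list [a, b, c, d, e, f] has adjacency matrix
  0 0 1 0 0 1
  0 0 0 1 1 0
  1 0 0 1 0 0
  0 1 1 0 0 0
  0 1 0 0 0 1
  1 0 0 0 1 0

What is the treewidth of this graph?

2

A width-2 tree decomposition is:
Bags: B1 = {a, c, f}  B2 = {c, d, f}  B3 = {b, d, f}  B4 = {b, e, f}
Tree: B1–B2, B2–B3, B3–B4
Each bag holds 3 vertices, so the decomposition has width 2, which upper-bounds the treewidth. The edges f–a–c–d–b–e–f form a cycle, so G is not a tree and its treewidth is at least 2. Therefore the treewidth is 2.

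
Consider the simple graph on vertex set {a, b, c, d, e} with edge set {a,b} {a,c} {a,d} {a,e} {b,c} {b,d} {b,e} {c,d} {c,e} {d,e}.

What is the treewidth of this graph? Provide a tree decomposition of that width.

A single bag containing all 5 vertices is trivially a valid decomposition of width 4. Conversely, {a, b, c, d, e} is a clique of size 5, and the vertices of any clique must share a bag in every tree decomposition; so some bag has ≥ 5 vertices and tw(G) ≥ 4. Combining the bounds, tw(G) = 4.

Treewidth 4.
One optimal decomposition is:
Bags: B1 = {a, b, c, d, e}
Tree: (single bag)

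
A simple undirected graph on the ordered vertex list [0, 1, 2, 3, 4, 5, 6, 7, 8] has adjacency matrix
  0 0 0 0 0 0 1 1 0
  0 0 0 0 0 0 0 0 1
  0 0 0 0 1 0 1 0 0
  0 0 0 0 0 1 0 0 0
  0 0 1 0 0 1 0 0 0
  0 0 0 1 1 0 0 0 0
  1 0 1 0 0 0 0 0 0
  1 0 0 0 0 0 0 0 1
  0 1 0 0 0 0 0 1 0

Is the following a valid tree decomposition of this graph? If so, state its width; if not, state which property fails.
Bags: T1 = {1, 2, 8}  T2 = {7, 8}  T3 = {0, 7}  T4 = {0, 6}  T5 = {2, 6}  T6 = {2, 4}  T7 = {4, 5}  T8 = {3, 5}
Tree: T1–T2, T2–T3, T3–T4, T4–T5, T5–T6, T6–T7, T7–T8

No — bags containing vertex 2 are not connected in the tree.

A tree decomposition must satisfy three properties: every vertex lies in some bag; for every edge, both endpoints lie together in some bag; and for every vertex, the bags containing it form a connected subtree. Here bags containing vertex 2 are not connected in the tree, so the decomposition is invalid.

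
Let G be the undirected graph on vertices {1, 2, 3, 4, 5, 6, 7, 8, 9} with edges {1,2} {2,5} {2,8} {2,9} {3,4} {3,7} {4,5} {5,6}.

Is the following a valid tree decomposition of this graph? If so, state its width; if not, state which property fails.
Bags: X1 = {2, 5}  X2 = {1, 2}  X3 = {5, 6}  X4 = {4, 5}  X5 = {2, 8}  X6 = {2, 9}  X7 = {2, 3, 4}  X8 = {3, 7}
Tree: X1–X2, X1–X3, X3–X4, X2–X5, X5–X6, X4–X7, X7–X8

A tree decomposition must satisfy three properties: every vertex lies in some bag; for every edge, both endpoints lie together in some bag; and for every vertex, the bags containing it form a connected subtree. Here bags containing vertex 2 are not connected in the tree, so the decomposition is invalid.

No — bags containing vertex 2 are not connected in the tree.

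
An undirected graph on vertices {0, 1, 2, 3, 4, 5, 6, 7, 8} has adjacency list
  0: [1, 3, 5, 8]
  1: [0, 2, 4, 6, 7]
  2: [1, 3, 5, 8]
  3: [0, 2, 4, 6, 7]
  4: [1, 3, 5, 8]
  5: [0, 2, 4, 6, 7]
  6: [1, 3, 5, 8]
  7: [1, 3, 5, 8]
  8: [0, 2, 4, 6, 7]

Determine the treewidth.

A width-4 tree decomposition is:
Bags: B1 = {1, 3, 5, 6, 8}  B2 = {0, 1, 3, 5, 8}  B3 = {1, 3, 5, 7, 8}  B4 = {1, 2, 3, 5, 8}  B5 = {1, 3, 4, 5, 8}
Tree: B1–B2, B2–B3, B3–B4, B4–B5
The largest bag has 5 vertices, giving width 4; this decomposition certifies tw(G) ≤ 4. For the lower bound: the 5 vertex sets {5,6}, {0,1}, {7,8}, {3}, {2} are disjoint, each induces a connected subgraph, and every pair is joined by at least one edge of G. Contracting each set to a single vertex therefore yields K_{5} as a minor, and since treewidth is minor-monotone, tw(G) ≥ tw(K_{5}) = 4. Hence tw(G) = 4 exactly.

4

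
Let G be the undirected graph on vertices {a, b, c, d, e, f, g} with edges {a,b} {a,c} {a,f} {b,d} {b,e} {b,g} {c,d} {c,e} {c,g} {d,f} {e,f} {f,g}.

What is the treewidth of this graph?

3

A width-3 tree decomposition is:
Bags: B1 = {b, c, f, g}  B2 = {a, b, c, f}  B3 = {b, c, e, f}  B4 = {b, c, d, f}
Tree: B1–B2, B2–B3, B3–B4
The largest bag has 4 vertices, giving width 3; this decomposition certifies tw(G) ≤ 3. For the lower bound: the 4 vertex sets {b,g}, {a,c}, {f}, {e} are disjoint, each induces a connected subgraph, and every pair is joined by at least one edge of G. Contracting each set to a single vertex therefore yields K_{4} as a minor, and since treewidth is minor-monotone, tw(G) ≥ tw(K_{4}) = 3. The upper and lower bounds meet at 3, so that is the treewidth.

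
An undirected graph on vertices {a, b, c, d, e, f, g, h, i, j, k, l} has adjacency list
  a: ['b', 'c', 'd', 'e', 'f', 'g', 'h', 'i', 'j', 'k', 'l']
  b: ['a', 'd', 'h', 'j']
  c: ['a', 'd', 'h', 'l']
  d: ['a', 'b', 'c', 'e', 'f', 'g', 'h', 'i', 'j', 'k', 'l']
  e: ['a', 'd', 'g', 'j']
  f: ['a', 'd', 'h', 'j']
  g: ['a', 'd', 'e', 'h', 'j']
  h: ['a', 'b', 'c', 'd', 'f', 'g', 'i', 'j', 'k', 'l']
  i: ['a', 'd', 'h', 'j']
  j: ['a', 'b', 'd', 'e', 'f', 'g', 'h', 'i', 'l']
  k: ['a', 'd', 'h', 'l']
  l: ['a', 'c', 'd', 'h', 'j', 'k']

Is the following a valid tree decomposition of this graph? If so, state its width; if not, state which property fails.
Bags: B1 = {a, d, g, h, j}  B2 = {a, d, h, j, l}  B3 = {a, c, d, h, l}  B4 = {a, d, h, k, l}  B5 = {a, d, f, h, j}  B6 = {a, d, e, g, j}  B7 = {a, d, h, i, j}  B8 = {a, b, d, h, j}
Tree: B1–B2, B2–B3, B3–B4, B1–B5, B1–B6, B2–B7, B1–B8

Yes; width 4.

Vertex coverage: the bags together contain {a, b, c, d, e, f, g, h, i, j, k, l}, the full vertex set. Edge coverage: each edge of G has both endpoints in at least one bag. Running intersection: for every vertex, the bags containing it form a connected subtree. All three properties hold, so this is a valid tree decomposition of width max|bag| − 1 = 4, and hence tw(G) ≤ 4.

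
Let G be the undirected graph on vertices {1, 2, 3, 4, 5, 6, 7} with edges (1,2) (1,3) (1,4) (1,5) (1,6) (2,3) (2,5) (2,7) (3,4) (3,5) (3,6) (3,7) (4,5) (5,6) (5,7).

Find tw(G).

3

A width-3 tree decomposition is:
Bags: B1 = {2, 3, 5, 7}  B2 = {1, 2, 3, 5}  B3 = {1, 3, 4, 5}  B4 = {1, 3, 5, 6}
Tree: B1–B2, B2–B3, B2–B4
Each bag holds 4 vertices, so the decomposition has width 3, which upper-bounds the treewidth. Conversely, {1, 2, 3, 5} is a clique of size 4, and the vertices of any clique must share a bag in every tree decomposition; so some bag has ≥ 4 vertices and tw(G) ≥ 3. Therefore the treewidth is 3.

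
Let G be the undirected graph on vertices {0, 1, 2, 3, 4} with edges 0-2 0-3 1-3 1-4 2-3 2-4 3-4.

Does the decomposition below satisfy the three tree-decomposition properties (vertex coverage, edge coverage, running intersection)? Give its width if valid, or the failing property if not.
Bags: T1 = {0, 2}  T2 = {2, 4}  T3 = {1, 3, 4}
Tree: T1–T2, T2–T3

No — edge (0,3) lies in no bag.

A tree decomposition must satisfy three properties: every vertex lies in some bag; for every edge, both endpoints lie together in some bag; and for every vertex, the bags containing it form a connected subtree. Here edge (0,3) lies in no bag, so the decomposition is invalid.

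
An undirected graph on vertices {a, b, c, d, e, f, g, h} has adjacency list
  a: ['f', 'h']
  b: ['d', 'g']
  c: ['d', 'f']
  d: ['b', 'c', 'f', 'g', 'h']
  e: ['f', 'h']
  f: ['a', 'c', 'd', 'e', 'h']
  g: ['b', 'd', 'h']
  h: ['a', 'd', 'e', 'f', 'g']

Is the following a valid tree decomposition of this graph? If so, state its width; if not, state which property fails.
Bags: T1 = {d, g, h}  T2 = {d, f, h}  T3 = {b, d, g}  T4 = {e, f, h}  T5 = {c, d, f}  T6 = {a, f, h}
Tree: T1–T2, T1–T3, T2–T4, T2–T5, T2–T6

Every vertex of G appears in some bag (union = {a, b, c, d, e, f, g, h}); every edge is covered by a bag; and for each vertex v the set of bags containing v is connected in the bag tree. The decomposition is therefore valid. The largest bag has 3 vertices, so the width is 2.

Yes; width 2.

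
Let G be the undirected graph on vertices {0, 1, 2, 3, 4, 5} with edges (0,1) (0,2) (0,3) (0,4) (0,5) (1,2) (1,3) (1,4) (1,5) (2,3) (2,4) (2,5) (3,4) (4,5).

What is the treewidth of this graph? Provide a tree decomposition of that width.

Treewidth 4.
One optimal decomposition is:
Bags: B1 = {0, 1, 2, 4, 5}  B2 = {0, 1, 2, 3, 4}
Tree: B1–B2

Every bag has size at most 5, so the width is 5 − 1 = 4 and tw(G) ≤ 4. Conversely, {0, 1, 2, 3, 4} is a clique of size 5, and the vertices of any clique must share a bag in every tree decomposition; so some bag has ≥ 5 vertices and tw(G) ≥ 4. Hence tw(G) = 4 exactly.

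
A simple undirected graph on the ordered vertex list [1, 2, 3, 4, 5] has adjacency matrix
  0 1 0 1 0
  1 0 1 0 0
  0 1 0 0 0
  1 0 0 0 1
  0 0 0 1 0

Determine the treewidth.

1

A width-1 tree decomposition is:
Bags: B1 = {4, 5}  B2 = {1, 4}  B3 = {1, 2}  B4 = {2, 3}
Tree: B1–B2, B2–B3, B3–B4
Each bag holds 2 vertices, so the decomposition has width 1, which upper-bounds the treewidth. Any graph with an edge has treewidth ≥ 1, and G has the edge 5–4. Hence tw(G) = 1 exactly.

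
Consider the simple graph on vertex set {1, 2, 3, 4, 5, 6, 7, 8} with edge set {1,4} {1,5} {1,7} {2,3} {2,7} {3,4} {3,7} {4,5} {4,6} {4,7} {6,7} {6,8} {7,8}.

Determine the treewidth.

A width-2 tree decomposition is:
Bags: B1 = {3, 4, 7}  B2 = {4, 6, 7}  B3 = {6, 7, 8}  B4 = {1, 4, 7}  B5 = {2, 3, 7}  B6 = {1, 4, 5}
Tree: B1–B2, B2–B3, B1–B4, B1–B5, B4–B6
Every bag has size at most 3, so the width is 3 − 1 = 2 and tw(G) ≤ 2. For the lower bound, the 3 vertices {1, 4, 5} are pairwise adjacent, and any tree decomposition puts a clique entirely inside one bag — forcing width ≥ 2. Therefore the treewidth is 2.

2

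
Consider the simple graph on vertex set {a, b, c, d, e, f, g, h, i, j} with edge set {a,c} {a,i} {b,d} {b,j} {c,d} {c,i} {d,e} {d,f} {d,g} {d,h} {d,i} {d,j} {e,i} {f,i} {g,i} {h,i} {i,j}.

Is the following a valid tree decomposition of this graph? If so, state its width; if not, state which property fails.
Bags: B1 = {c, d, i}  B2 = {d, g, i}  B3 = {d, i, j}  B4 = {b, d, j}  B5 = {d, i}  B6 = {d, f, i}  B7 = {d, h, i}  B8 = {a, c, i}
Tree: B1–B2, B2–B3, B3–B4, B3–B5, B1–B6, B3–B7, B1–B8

A tree decomposition must satisfy three properties: every vertex lies in some bag; for every edge, both endpoints lie together in some bag; and for every vertex, the bags containing it form a connected subtree. Here vertex e appears in no bag, so the decomposition is invalid.

No — vertex e appears in no bag.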